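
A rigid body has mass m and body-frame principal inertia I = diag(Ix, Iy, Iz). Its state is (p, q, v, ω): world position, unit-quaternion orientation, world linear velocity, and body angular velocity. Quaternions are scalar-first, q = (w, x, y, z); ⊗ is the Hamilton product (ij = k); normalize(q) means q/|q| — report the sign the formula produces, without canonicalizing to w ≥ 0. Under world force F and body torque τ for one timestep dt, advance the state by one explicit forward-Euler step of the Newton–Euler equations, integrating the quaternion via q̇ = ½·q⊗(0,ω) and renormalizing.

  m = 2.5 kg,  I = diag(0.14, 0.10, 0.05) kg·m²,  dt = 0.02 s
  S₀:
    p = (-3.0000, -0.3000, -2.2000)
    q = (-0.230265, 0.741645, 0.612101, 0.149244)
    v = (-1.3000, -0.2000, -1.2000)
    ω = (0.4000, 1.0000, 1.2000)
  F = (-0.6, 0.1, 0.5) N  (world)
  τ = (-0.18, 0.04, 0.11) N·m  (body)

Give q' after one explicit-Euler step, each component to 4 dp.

q' = (-0.2411, 0.7465, 0.6014, 0.1514)

Hamilton product q⊗(0,ω) = (-1.0878518, 0.4931712, -1.0605414, 0.2204866)
updated quaternion q' = (-0.2411, 0.7465, 0.6014, 0.1514)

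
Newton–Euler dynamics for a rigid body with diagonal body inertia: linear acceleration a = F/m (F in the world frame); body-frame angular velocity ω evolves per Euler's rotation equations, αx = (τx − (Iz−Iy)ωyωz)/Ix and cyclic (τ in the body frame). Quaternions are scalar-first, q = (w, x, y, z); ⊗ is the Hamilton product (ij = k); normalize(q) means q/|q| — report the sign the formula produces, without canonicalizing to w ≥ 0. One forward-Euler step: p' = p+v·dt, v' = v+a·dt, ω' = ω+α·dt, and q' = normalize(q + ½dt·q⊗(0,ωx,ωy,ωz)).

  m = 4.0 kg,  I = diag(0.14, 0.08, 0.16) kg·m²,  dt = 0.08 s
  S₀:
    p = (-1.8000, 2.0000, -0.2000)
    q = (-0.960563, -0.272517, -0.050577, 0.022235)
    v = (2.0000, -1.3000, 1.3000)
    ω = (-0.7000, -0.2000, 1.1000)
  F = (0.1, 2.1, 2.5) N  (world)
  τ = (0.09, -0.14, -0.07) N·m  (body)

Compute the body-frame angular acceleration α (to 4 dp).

ω×(Iω) gyroscopic = (-0.0176, 0.0154, -0.0084)
(τ − ω×Iω)/I = (0.7686, -1.9425, -0.3850)

α = (0.7686, -1.9425, -0.3850)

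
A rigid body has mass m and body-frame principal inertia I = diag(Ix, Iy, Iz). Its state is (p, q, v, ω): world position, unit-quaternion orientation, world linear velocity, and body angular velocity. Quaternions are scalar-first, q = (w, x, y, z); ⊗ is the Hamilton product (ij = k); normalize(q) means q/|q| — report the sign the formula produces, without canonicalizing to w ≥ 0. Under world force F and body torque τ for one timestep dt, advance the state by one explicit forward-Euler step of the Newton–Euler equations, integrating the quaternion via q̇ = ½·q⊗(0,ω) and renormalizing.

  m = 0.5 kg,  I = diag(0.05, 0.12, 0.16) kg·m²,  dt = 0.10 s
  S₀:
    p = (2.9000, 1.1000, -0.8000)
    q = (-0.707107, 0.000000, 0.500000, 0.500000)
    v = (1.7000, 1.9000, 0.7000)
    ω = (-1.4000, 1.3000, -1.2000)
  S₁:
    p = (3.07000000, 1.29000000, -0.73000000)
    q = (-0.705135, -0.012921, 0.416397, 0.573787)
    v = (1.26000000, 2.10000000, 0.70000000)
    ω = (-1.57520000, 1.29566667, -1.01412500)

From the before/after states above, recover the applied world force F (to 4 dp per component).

F = (-2.2000, 1.0000, 0.0000)

v₁ − v₀ = (-0.44000000, 0.20000000, 0.00000000)
applied force F = (-2.2000, 1.0000, 0.0000)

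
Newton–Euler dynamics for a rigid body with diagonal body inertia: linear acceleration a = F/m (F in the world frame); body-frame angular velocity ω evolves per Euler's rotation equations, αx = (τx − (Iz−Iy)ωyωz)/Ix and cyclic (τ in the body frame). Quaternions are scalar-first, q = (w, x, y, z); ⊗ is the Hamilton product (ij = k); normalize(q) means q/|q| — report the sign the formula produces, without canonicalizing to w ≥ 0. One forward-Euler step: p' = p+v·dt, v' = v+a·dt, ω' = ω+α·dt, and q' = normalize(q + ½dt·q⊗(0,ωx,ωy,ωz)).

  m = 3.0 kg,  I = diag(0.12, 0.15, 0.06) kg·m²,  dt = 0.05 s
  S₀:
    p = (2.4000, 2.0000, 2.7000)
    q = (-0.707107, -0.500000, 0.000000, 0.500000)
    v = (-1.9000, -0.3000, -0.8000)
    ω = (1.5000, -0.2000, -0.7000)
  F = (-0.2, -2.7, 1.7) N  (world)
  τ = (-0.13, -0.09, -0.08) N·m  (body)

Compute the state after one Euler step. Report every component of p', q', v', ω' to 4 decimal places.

ω×(Iω) gyroscopic = (-0.0126, -0.0630, -0.0090)
α = I⁻¹(τ − ω×Iω) = (-0.9783, -0.1800, -1.1833)
ω + α·dt = (1.4511, -0.2090, -0.7592)
q⊗(0,ω) = (1.1000000, -0.9606605, 0.5414214, 0.5949749)
q' = normalize(q + ½dt·q⊗(0,ω)) = (-0.6790, -0.5236, 0.0135, 0.5144)
p + v·dt = (2.3050, 1.9850, 2.6600)
new velocity v' = (-1.9033, -0.3450, -0.7717)

p' = (2.3050, 1.9850, 2.6600)
q' = (-0.6790, -0.5236, 0.0135, 0.5144)
v' = (-1.9033, -0.3450, -0.7717)
ω' = (1.4511, -0.2090, -0.7592)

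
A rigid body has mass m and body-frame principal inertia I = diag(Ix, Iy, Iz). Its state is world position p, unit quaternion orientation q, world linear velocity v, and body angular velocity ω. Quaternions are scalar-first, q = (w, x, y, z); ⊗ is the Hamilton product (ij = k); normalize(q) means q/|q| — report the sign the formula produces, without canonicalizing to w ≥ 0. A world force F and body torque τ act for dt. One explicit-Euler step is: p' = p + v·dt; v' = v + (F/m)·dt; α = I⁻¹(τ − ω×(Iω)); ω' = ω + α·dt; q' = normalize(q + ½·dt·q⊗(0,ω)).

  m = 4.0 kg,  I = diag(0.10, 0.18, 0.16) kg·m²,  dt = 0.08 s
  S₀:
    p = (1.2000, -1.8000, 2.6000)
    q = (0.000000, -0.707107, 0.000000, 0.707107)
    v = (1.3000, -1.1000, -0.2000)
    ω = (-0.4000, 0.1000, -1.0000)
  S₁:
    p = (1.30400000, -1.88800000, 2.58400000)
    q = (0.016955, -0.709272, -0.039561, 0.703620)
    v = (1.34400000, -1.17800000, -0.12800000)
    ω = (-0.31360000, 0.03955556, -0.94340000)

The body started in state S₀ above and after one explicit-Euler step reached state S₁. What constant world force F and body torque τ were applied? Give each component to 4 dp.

Δv = v₁−v₀ = (0.04400000, -0.07800000, 0.07200000)
m·(v₁−v₀)/dt = (2.2000, -3.9000, 3.6000)
Δω = ω₁−ω₀ = (0.08640000, -0.06044444, 0.05660000)
precession coupling = (0.0020, -0.0240, -0.0032)
τ = I·(Δω/dt) + ω₀×(Iω₀) = (0.1100, -0.1600, 0.1100)

F = (2.2000, -3.9000, 3.6000)
τ = (0.1100, -0.1600, 0.1100)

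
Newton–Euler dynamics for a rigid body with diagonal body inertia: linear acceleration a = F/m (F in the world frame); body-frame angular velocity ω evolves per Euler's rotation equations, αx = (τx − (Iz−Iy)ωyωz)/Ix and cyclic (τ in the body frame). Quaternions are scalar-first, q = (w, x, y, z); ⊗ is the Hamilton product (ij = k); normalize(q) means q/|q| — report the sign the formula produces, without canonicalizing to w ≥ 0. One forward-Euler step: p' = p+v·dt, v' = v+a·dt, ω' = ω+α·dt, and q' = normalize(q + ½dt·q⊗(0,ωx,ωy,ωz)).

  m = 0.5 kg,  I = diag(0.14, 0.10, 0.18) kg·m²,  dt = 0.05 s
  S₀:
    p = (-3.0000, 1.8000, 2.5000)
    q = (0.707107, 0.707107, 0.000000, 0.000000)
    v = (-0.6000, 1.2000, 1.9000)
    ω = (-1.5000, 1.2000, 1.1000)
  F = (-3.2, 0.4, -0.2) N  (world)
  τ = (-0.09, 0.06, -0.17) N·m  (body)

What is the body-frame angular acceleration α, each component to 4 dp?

precession coupling ω×(Iω) = (0.1056, 0.0660, 0.0720)
angular accel α = (-1.3971, -0.0600, -1.3444)

α = (-1.3971, -0.0600, -1.3444)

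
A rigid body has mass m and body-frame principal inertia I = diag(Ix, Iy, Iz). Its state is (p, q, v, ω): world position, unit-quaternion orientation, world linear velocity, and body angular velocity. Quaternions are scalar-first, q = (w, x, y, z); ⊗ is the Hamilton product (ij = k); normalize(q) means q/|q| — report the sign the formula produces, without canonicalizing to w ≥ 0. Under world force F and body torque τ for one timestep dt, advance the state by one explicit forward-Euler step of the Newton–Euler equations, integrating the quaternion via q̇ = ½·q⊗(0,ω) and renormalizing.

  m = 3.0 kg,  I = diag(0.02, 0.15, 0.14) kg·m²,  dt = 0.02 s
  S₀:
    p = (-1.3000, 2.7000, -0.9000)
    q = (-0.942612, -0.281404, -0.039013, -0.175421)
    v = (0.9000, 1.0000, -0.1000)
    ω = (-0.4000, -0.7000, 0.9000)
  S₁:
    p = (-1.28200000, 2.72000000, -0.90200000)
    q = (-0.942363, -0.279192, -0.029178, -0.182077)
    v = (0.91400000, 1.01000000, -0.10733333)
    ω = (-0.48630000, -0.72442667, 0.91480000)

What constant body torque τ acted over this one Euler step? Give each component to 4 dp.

Δω = ω₁−ω₀ = (-0.08630000, -0.02442667, 0.01480000)
τ = I·(Δω/dt) + ω₀×(Iω₀) = (-0.0800, -0.1400, 0.1400)

τ = (-0.0800, -0.1400, 0.1400)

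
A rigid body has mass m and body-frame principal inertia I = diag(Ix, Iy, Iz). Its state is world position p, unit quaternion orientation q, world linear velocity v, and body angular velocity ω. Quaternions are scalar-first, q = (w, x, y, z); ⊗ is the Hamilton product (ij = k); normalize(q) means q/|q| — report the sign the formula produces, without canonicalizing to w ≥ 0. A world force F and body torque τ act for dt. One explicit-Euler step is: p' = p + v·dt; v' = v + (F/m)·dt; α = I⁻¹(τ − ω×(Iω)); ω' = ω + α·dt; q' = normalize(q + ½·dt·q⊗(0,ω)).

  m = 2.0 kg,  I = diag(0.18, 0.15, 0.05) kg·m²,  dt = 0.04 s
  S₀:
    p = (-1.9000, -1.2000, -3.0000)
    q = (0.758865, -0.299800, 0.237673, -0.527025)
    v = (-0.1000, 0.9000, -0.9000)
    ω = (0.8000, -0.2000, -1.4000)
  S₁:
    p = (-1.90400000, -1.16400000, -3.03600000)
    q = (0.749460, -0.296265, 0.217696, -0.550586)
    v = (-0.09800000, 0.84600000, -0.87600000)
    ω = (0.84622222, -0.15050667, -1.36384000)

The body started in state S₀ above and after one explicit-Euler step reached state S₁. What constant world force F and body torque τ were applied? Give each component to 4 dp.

Δv = v₁−v₀ = (0.00200000, -0.05400000, 0.02400000)
applied force F = (0.1000, -2.7000, 1.2000)
ω₁ − ω₀ = (0.04622222, 0.04949333, 0.03616000)
applied torque τ = (0.1800, 0.0400, 0.0500)

F = (0.1000, -2.7000, 1.2000)
τ = (0.1800, 0.0400, 0.0500)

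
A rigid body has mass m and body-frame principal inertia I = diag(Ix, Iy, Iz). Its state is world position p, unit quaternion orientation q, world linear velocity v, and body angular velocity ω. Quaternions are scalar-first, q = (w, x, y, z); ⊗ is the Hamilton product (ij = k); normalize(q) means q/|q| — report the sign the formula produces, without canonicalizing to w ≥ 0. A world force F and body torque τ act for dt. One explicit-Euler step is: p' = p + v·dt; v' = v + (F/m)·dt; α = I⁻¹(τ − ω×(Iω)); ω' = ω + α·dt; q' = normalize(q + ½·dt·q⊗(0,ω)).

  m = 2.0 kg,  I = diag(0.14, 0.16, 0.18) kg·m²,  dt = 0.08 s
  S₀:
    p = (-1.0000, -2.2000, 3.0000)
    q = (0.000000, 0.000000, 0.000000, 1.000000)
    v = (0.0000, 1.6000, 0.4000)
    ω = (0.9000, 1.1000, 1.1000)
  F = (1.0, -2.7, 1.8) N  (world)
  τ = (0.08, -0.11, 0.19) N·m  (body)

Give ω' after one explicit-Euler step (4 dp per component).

ω×(Iω) gyroscopic = (0.0242, -0.0396, 0.0198)
angular accel α = (0.3986, -0.4400, 0.9456)
ω' = ω + α·dt = (0.9319, 1.0648, 1.1756)

ω' = (0.9319, 1.0648, 1.1756)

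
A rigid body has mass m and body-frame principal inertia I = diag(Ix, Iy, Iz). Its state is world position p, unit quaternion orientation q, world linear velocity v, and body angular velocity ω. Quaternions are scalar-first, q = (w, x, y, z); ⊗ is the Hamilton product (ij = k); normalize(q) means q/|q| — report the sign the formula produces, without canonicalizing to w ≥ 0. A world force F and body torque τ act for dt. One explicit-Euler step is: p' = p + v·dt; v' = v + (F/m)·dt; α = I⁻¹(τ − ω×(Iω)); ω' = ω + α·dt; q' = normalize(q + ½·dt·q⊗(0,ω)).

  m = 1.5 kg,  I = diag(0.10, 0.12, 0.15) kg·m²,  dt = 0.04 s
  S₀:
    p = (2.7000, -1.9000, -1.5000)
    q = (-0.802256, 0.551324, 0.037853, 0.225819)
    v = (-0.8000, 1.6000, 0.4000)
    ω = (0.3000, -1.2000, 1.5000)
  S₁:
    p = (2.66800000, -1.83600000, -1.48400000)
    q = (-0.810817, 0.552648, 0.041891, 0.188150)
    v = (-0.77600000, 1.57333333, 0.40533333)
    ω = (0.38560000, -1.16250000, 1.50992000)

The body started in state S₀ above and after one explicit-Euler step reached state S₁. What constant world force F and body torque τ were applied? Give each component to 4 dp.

velocity change Δv = (0.02400000, -0.02666667, 0.00533333)
m·(v₁−v₀)/dt = (0.9000, -1.0000, 0.2000)
Δω = ω₁−ω₀ = (0.08560000, 0.03750000, 0.00992000)
gyro term ω₀×Iω₀ = (-0.0540, -0.0225, -0.0072)
τ = I·(Δω/dt) + ω₀×(Iω₀) = (0.1600, 0.0900, 0.0300)

F = (0.9000, -1.0000, 0.2000)
τ = (0.1600, 0.0900, 0.0300)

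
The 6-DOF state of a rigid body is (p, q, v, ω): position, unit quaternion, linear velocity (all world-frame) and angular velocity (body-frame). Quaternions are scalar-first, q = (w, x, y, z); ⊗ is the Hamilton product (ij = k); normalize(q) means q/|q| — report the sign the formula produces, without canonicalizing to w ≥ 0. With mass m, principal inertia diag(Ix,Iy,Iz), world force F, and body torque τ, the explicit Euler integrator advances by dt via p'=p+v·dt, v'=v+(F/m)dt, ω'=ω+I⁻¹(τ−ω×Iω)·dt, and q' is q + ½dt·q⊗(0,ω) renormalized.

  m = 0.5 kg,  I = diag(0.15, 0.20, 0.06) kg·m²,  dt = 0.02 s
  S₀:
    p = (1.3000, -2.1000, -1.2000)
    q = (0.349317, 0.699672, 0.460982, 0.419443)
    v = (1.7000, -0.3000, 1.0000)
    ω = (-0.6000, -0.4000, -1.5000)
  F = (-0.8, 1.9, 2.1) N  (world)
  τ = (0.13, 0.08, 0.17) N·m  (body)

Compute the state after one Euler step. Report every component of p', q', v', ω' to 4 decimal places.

p' = (1.3340, -2.1060, -1.1800)
q' = (0.3616, 0.6922, 0.4675, 0.4141)
v' = (1.6680, -0.2240, 1.0840)
ω' = (-0.5715, -0.4001, -1.4473)

(τ − ω×Iω)/I = (1.4267, -0.0050, 2.6333)
ω + α·dt = (-0.5715, -0.4001, -1.4473)
2q̇ = q⊗(0,ω) = (1.2333605, -0.7332860, 0.6581154, -0.5272551)
q + ½dt·q⊗(0,ω), renormalized = (0.3616, 0.6922, 0.4675, 0.4141)
a = F/m = (-1.6000, 3.8000, 4.2000)
p + v·dt = (1.3340, -2.1060, -1.1800)
new velocity v' = (1.6680, -0.2240, 1.0840)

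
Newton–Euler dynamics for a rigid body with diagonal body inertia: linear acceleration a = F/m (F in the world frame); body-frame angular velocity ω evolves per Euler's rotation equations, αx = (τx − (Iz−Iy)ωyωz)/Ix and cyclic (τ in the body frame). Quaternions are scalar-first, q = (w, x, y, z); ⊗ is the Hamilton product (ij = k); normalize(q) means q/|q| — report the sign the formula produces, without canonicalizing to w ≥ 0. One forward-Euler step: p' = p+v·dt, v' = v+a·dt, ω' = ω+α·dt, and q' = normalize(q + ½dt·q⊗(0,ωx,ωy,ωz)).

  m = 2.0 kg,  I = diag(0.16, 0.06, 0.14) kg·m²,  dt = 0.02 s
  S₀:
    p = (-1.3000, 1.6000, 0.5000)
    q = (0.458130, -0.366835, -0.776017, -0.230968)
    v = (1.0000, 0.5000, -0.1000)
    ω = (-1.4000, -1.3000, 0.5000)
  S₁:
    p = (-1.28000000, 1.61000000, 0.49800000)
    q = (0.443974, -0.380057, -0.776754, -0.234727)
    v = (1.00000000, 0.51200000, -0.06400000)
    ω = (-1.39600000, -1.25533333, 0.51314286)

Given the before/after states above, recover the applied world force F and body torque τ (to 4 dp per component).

F = (0.0000, 1.2000, 3.6000)
τ = (-0.0200, 0.1200, -0.0900)

Δω = ω₁−ω₀ = (0.00400000, 0.04466667, 0.01314286)
precession coupling = (-0.0520, -0.0140, -0.1820)
τ = I·(Δω/dt) + ω₀×(Iω₀) = (-0.0200, 0.1200, -0.0900)
Δv = v₁−v₀ = (0.00000000, 0.01200000, 0.03600000)
m·(v₁−v₀)/dt = (0.0000, 1.2000, 3.6000)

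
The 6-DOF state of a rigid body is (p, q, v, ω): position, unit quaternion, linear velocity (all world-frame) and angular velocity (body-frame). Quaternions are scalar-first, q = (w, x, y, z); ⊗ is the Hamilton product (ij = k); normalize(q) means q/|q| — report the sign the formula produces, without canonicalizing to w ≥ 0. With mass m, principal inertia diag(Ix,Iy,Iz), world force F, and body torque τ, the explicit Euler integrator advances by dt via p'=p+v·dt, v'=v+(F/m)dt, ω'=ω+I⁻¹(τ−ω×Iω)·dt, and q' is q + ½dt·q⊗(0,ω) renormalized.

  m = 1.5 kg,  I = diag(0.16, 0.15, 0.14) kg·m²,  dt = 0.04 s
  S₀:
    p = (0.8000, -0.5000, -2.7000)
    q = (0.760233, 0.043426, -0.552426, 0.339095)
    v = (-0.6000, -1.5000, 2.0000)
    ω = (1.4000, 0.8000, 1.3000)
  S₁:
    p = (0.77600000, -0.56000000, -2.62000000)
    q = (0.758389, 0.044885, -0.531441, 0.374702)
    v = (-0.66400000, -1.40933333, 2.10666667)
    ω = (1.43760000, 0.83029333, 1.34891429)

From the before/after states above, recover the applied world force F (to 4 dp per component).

Δv = v₁−v₀ = (-0.06400000, 0.09066667, 0.10666667)
m·(v₁−v₀)/dt = (-2.4000, 3.4000, 4.0000)

F = (-2.4000, 3.4000, 4.0000)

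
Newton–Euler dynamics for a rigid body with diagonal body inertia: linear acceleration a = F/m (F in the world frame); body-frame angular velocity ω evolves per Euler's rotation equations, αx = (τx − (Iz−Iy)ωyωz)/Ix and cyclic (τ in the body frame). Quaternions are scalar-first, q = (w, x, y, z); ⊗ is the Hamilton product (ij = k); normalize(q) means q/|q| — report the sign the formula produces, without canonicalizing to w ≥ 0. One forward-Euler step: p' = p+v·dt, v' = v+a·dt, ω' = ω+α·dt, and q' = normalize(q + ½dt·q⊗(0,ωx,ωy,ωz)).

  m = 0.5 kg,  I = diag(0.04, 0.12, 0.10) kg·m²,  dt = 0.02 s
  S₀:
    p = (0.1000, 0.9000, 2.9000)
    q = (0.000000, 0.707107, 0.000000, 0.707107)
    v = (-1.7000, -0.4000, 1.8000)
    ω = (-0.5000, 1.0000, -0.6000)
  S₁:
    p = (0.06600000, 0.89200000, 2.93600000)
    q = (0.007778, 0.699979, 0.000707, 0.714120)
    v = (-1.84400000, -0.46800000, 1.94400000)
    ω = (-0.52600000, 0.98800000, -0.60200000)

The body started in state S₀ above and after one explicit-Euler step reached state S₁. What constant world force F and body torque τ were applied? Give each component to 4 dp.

rate change Δω = (-0.02600000, -0.01200000, -0.00200000)
τ = I·(Δω/dt) + ω₀×(Iω₀) = (-0.0400, -0.0900, -0.0500)
Δv = v₁−v₀ = (-0.14400000, -0.06800000, 0.14400000)
m·(v₁−v₀)/dt = (-3.6000, -1.7000, 3.6000)

F = (-3.6000, -1.7000, 3.6000)
τ = (-0.0400, -0.0900, -0.0500)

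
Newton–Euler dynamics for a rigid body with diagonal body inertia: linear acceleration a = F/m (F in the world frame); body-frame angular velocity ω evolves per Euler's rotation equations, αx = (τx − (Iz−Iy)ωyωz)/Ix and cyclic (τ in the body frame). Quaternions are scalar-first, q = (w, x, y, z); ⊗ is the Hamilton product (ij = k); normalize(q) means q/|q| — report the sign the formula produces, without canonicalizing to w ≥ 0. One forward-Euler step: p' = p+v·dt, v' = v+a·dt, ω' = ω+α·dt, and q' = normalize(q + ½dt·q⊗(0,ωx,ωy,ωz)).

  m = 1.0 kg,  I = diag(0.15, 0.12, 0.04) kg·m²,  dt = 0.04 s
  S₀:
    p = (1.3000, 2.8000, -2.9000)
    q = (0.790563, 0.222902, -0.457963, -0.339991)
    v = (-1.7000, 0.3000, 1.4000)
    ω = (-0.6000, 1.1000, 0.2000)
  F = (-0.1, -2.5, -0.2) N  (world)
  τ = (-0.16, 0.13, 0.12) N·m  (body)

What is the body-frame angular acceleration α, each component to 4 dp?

gyro term ω×Iω = (-0.0176, -0.0132, 0.0198)
α = I⁻¹(τ − ω×Iω) = (-0.9493, 1.1933, 2.5050)

α = (-0.9493, 1.1933, 2.5050)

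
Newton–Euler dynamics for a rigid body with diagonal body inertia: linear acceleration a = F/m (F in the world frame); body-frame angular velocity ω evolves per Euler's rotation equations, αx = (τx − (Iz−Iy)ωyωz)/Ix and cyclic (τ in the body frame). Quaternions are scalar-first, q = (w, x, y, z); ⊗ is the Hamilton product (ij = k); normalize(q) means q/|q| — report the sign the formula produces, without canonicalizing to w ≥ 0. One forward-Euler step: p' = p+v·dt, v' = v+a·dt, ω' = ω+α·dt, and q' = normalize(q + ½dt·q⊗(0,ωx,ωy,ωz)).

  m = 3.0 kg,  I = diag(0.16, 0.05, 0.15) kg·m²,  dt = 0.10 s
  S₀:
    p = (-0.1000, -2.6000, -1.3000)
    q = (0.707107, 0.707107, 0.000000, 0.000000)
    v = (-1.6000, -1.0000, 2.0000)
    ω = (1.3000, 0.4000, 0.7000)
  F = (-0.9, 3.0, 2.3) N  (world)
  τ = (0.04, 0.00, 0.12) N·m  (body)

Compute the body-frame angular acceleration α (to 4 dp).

α = (0.0750, -0.1820, 1.1813)

gyro term ω×Iω = (0.0280, 0.0091, -0.0572)
(τ − ω×Iω)/I = (0.0750, -0.1820, 1.1813)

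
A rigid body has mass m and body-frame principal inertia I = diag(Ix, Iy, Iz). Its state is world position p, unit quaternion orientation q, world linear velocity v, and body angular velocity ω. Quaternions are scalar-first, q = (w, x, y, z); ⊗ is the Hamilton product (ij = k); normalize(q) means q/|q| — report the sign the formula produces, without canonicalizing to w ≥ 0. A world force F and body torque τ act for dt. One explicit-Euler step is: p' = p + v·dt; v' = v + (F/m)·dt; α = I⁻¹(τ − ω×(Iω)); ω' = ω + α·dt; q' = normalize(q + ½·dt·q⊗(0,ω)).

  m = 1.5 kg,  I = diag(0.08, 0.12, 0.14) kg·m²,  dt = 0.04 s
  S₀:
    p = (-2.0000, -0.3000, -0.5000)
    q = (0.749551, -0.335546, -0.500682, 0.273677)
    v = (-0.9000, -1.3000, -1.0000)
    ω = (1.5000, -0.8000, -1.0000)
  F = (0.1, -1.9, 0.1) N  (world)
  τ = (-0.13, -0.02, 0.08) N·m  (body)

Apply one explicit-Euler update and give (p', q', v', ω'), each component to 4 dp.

p' = (-2.0360, -0.3520, -0.5400)
q' = (0.7565, -0.2984, -0.5108, 0.2789)
v' = (-0.8973, -1.3507, -0.9973)
ω' = (1.4270, -0.8367, -0.9634)

a = F/m = (0.0667, -1.2667, 0.0667)
new position p' = (-2.0360, -0.3520, -0.5400)
new velocity v' = (-0.8973, -1.3507, -0.9973)
ω×(Iω) gyroscopic = (0.0160, 0.0900, -0.0480)
angular accel α = (-1.8250, -0.9167, 0.9143)
new body rate ω' = (1.4270, -0.8367, -0.9634)
Hamilton product q⊗(0,ω) = (0.3764504, 1.8439501, -0.5246713, 0.2699088)
q' = normalize(q + ½dt·q⊗(0,ω)) = (0.7565, -0.2984, -0.5108, 0.2789)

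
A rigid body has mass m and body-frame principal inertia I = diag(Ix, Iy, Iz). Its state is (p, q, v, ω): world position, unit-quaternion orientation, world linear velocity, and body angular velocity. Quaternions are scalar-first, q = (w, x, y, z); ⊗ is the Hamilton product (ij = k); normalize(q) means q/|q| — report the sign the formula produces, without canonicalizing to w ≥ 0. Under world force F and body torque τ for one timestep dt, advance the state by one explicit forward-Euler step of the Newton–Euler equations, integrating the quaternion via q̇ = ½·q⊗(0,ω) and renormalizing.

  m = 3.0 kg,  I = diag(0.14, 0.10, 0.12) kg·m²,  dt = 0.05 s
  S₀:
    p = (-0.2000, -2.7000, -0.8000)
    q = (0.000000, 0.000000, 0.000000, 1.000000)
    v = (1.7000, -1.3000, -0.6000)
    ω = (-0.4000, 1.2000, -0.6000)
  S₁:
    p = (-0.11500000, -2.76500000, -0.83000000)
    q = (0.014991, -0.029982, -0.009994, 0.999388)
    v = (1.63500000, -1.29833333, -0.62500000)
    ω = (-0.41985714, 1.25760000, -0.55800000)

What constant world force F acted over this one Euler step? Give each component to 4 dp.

F = (-3.9000, 0.1000, -1.5000)

v₁ − v₀ = (-0.06500000, 0.00166667, -0.02500000)
m·(v₁−v₀)/dt = (-3.9000, 0.1000, -1.5000)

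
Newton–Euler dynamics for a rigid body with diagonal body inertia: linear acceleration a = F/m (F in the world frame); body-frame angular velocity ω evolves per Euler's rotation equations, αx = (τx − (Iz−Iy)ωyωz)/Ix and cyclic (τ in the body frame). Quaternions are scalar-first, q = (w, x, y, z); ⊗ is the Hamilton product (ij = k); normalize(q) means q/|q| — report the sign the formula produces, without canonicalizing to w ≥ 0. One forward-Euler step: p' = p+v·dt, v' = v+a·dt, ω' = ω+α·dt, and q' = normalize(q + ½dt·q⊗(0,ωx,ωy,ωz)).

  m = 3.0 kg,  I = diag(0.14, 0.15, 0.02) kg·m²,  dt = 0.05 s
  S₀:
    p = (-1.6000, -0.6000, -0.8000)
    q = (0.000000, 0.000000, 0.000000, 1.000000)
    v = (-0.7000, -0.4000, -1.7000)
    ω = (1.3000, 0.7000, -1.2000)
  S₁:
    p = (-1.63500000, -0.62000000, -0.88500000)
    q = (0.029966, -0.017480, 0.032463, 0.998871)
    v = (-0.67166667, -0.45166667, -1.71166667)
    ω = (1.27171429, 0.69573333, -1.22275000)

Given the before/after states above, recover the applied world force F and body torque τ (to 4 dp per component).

Δv = v₁−v₀ = (0.02833333, -0.05166667, -0.01166667)
m·(v₁−v₀)/dt = (1.7000, -3.1000, -0.7000)
rate change Δω = (-0.02828571, -0.00426667, -0.02275000)
precession coupling = (0.1092, -0.1872, 0.0091)
applied torque τ = (0.0300, -0.2000, 0.0000)

F = (1.7000, -3.1000, -0.7000)
τ = (0.0300, -0.2000, 0.0000)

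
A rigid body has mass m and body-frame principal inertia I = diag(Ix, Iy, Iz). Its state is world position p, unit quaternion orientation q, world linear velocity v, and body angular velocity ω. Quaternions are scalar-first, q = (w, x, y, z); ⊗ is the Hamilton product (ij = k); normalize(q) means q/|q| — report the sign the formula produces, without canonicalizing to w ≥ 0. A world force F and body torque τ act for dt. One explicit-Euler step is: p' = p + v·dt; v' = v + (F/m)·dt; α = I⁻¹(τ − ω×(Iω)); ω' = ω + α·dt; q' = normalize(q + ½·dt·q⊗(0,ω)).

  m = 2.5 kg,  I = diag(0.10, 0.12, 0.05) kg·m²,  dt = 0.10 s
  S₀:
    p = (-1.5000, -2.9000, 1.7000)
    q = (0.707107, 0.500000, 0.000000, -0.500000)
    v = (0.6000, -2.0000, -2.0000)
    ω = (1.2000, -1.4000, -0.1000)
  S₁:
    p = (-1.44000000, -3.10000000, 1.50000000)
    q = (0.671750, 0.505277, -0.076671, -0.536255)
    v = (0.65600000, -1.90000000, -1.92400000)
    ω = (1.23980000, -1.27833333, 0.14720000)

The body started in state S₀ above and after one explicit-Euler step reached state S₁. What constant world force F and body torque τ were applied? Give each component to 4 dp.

ω₁ − ω₀ = (0.03980000, 0.12166667, 0.24720000)
gyro term ω₀×Iω₀ = (-0.0098, -0.0060, -0.0336)
I·α + gyro = (0.0300, 0.1400, 0.0900)
velocity change Δv = (0.05600000, 0.10000000, 0.07600000)
m·(v₁−v₀)/dt = (1.4000, 2.5000, 1.9000)

F = (1.4000, 2.5000, 1.9000)
τ = (0.0300, 0.1400, 0.0900)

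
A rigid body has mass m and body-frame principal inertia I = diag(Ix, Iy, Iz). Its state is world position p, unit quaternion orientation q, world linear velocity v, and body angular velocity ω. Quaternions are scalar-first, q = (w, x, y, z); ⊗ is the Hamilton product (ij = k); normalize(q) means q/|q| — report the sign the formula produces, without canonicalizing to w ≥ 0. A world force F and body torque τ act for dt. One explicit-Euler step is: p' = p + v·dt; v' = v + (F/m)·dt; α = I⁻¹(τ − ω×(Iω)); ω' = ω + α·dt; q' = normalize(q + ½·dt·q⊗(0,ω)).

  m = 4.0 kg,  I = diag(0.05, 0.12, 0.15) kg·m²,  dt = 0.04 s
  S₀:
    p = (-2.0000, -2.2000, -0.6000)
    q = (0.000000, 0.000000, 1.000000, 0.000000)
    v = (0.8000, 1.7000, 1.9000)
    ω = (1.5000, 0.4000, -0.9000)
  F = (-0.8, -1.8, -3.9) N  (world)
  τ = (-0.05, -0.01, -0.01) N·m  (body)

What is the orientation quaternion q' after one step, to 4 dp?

q' = (-0.0080, -0.0180, 0.9994, -0.0300)

Hamilton product q⊗(0,ω) = (-0.4000000, -0.9000000, 0.0000000, -1.5000000)
updated quaternion q' = (-0.0080, -0.0180, 0.9994, -0.0300)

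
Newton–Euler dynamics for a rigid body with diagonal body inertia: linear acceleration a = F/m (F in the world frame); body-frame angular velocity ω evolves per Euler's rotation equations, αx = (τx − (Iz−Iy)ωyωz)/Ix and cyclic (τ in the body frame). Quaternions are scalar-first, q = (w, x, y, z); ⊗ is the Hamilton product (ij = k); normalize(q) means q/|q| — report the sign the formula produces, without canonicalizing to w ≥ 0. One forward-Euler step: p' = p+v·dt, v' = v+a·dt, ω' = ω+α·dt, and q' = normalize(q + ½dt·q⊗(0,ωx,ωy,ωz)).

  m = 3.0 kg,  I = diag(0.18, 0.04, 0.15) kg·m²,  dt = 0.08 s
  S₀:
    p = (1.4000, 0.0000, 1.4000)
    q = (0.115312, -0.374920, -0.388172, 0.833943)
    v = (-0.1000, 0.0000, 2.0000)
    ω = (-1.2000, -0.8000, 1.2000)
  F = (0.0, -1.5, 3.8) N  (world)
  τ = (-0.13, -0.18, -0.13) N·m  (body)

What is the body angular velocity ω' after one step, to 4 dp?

ω×(Iω) gyroscopic = (-0.1056, -0.0432, -0.1344)
angular accel α = (-0.1356, -3.4200, 0.0293)
new body rate ω' = (-1.2108, -1.0736, 1.2023)

ω' = (-1.2108, -1.0736, 1.2023)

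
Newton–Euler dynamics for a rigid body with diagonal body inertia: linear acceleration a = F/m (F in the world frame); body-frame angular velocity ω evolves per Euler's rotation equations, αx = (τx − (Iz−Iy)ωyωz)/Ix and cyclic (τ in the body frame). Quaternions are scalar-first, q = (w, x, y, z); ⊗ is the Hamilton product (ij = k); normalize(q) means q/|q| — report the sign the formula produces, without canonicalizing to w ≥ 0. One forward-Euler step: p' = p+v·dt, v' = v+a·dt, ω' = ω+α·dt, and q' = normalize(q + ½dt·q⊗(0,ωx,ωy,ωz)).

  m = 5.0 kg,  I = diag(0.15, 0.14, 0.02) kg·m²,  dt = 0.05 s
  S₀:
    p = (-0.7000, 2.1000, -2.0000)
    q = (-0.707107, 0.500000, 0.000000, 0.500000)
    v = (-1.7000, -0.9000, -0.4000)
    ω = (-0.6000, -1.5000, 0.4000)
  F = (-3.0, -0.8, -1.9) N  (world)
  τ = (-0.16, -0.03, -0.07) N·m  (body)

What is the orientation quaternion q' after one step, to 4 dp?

q' = (-0.7040, 0.5289, 0.0140, 0.4738)

2q̇ = q⊗(0,ω) = (0.1000000, 1.1742642, 0.5606605, -1.0328428)
updated quaternion q' = (-0.7040, 0.5289, 0.0140, 0.4738)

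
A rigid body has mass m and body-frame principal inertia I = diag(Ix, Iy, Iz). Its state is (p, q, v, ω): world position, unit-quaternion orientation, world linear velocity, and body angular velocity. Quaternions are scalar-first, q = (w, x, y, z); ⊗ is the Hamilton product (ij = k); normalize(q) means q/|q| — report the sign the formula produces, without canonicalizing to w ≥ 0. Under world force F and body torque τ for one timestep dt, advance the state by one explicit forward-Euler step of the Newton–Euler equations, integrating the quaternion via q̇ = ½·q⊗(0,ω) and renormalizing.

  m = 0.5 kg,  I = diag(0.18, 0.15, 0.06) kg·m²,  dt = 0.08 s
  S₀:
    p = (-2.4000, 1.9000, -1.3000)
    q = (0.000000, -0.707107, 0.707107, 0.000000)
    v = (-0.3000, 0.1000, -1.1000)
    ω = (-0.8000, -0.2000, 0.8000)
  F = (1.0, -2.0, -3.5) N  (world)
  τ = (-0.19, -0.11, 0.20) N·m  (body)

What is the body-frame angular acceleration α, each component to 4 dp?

ω×(Iω) gyroscopic = (0.0144, -0.0768, -0.0048)
(τ − ω×Iω)/I = (-1.1356, -0.2213, 3.4133)

α = (-1.1356, -0.2213, 3.4133)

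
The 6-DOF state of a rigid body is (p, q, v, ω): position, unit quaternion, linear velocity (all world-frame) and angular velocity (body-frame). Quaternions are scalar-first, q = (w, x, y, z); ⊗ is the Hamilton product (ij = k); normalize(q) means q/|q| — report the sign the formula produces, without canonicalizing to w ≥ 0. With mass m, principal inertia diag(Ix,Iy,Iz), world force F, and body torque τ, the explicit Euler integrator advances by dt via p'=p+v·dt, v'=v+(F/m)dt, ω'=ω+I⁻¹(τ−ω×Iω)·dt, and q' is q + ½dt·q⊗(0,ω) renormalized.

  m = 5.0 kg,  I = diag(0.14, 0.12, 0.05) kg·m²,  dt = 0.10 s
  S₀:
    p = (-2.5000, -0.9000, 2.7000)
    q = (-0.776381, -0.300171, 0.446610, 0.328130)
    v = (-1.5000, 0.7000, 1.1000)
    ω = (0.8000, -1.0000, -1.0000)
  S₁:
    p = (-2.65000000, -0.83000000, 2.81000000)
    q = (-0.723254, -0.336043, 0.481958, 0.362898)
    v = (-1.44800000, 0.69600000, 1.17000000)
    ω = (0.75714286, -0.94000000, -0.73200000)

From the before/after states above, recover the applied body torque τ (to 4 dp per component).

ω₁ − ω₀ = (-0.04285714, 0.06000000, 0.26800000)
applied torque τ = (-0.1300, 0.0000, 0.1500)

τ = (-0.1300, 0.0000, 0.1500)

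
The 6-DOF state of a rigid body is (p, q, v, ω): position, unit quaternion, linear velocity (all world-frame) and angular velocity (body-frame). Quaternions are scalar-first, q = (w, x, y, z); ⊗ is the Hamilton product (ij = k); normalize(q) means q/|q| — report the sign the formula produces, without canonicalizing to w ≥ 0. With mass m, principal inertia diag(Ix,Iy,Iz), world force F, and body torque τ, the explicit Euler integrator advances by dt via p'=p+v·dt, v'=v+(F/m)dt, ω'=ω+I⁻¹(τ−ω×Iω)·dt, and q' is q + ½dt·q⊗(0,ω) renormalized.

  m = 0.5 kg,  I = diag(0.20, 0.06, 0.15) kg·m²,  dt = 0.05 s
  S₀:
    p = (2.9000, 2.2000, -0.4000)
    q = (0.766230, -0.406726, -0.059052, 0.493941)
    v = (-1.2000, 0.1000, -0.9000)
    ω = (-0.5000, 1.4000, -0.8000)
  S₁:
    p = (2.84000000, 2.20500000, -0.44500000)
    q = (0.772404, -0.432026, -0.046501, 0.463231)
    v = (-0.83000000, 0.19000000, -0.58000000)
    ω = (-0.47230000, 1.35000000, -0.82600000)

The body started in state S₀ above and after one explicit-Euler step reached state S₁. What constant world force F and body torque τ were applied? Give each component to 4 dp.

Δv = v₁−v₀ = (0.37000000, 0.09000000, 0.32000000)
F = m·Δv/dt = (3.7000, 0.9000, 3.2000)
ω₁ − ω₀ = (0.02770000, -0.05000000, -0.02600000)
I·α + gyro = (0.0100, -0.0400, 0.0200)

F = (3.7000, 0.9000, 3.2000)
τ = (0.0100, -0.0400, 0.0200)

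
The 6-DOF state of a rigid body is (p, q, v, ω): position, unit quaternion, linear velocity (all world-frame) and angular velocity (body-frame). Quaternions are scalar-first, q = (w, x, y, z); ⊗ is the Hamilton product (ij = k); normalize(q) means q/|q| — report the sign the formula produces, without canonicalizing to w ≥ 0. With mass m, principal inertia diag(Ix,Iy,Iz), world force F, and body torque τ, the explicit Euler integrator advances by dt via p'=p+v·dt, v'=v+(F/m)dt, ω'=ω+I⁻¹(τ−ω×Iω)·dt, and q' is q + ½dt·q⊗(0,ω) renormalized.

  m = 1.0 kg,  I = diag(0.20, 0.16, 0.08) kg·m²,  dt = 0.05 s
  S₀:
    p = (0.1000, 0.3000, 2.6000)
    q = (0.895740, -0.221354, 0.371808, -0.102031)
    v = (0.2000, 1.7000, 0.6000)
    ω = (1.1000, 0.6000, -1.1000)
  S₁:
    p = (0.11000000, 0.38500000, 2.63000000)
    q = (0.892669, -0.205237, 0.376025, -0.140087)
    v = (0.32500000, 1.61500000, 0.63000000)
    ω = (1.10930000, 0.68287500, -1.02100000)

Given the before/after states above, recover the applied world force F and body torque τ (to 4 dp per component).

Δω = ω₁−ω₀ = (0.00930000, 0.08287500, 0.07900000)
ω₀×(Iω₀) = (0.0528, -0.1452, -0.0264)
applied torque τ = (0.0900, 0.1200, 0.1000)
v₁ − v₀ = (0.12500000, -0.08500000, 0.03000000)
F = m·Δv/dt = (2.5000, -1.7000, 0.6000)

F = (2.5000, -1.7000, 0.6000)
τ = (0.0900, 0.1200, 0.1000)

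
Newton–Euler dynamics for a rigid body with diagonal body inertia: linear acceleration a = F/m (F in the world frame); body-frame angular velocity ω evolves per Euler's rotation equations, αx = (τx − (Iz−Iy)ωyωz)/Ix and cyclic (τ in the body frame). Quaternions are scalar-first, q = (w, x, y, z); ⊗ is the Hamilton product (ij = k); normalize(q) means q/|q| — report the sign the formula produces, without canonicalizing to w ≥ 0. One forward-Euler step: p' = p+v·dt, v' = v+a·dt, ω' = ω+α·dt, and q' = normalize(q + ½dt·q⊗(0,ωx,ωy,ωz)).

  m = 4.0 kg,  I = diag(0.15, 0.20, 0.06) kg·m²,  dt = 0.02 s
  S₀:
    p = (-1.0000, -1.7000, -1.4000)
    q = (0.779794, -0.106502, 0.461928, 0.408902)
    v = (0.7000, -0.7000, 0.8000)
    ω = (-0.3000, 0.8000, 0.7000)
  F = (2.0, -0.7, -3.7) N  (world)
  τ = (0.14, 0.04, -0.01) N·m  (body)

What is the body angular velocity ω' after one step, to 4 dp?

angular accel α = (1.4560, 0.2945, 0.0333)
new body rate ω' = (-0.2709, 0.8059, 0.7007)

ω' = (-0.2709, 0.8059, 0.7007)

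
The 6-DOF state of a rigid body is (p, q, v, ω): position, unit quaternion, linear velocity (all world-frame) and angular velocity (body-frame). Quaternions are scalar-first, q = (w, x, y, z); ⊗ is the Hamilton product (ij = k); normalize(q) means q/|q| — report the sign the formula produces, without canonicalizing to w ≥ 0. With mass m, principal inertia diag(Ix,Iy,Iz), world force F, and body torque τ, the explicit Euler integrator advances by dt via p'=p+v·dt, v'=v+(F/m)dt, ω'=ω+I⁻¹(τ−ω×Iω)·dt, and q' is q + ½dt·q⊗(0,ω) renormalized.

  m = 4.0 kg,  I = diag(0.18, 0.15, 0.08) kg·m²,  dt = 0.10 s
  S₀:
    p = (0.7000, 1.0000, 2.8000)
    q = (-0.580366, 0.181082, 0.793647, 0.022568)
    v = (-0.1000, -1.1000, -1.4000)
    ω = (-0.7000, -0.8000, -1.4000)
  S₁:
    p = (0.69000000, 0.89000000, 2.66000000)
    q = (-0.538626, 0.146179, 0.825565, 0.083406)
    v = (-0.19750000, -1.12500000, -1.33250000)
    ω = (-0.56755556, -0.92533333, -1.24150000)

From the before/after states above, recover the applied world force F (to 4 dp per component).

F = (-3.9000, -1.0000, 2.7000)

Δv = v₁−v₀ = (-0.09750000, -0.02500000, 0.06750000)
F = m·Δv/dt = (-3.9000, -1.0000, 2.7000)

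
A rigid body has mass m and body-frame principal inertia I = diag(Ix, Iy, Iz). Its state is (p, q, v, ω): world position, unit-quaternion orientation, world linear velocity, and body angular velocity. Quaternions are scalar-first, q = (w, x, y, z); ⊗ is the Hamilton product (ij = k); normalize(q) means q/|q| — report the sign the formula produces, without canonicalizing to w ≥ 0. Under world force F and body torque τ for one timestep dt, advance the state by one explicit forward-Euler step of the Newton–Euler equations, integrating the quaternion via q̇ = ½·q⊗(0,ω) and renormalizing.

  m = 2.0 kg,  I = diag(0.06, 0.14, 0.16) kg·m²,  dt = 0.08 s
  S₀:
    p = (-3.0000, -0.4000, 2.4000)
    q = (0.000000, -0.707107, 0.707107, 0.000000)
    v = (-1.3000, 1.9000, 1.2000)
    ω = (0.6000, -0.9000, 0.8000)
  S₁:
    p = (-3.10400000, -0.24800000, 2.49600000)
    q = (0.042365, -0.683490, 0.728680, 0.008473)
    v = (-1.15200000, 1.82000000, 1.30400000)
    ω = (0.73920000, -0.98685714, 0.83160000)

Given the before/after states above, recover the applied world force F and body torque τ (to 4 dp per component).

Δω = ω₁−ω₀ = (0.13920000, -0.08685714, 0.03160000)
I·α + gyro = (0.0900, -0.2000, 0.0200)
velocity change Δv = (0.14800000, -0.08000000, 0.10400000)
applied force F = (3.7000, -2.0000, 2.6000)

F = (3.7000, -2.0000, 2.6000)
τ = (0.0900, -0.2000, 0.0200)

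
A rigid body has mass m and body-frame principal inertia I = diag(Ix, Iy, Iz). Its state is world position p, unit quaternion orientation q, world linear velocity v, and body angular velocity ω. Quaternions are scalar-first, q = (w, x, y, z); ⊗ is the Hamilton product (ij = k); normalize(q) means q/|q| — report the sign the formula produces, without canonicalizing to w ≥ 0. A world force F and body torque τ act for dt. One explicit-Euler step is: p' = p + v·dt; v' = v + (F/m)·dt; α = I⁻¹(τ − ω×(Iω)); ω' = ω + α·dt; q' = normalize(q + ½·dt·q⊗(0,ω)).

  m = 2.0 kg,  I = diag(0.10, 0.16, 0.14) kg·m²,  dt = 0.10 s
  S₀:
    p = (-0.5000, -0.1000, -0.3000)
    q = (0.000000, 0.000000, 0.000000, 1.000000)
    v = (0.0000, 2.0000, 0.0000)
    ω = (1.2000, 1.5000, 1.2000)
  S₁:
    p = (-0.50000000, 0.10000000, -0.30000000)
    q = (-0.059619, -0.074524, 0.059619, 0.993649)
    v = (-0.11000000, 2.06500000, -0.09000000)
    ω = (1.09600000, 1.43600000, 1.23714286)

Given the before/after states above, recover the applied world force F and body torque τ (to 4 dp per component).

F = (-2.2000, 1.3000, -1.8000)
τ = (-0.1400, -0.1600, 0.1600)

v₁ − v₀ = (-0.11000000, 0.06500000, -0.09000000)
F = m·Δv/dt = (-2.2000, 1.3000, -1.8000)
ω₁ − ω₀ = (-0.10400000, -0.06400000, 0.03714286)
ω₀×(Iω₀) = (-0.0360, -0.0576, 0.1080)
τ = I·(Δω/dt) + ω₀×(Iω₀) = (-0.1400, -0.1600, 0.1600)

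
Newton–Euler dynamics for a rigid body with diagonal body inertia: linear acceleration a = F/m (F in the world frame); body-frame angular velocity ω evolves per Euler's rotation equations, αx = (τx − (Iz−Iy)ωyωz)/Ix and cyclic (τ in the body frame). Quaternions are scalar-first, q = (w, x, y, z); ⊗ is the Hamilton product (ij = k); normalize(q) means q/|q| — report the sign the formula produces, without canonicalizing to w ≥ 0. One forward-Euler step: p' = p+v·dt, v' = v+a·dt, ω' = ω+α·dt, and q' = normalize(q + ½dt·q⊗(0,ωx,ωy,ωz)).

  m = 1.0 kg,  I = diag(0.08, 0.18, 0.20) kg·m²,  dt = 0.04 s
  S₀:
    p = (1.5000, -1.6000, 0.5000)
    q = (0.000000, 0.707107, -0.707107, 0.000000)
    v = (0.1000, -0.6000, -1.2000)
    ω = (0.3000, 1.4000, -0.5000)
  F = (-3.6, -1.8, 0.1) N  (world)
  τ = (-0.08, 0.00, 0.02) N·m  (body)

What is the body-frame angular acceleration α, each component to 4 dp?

ω×(Iω) gyroscopic = (-0.0140, 0.0180, 0.0420)
α = I⁻¹(τ − ω×Iω) = (-0.8250, -0.1000, -0.1100)

α = (-0.8250, -0.1000, -0.1100)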